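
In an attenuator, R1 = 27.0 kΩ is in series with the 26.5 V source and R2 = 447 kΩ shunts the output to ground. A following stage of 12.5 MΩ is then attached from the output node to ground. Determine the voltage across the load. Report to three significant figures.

V_out ≈ 24.9 V

The load sits in parallel with R2: R2‖R_L = (447 × 12500) / (447 + 12500) = 431.6 kΩ.
V_out = 26.5 × 431.6 / (27.0 + 431.6) = 26.5 × 431.6/458.6 = 24.9 V.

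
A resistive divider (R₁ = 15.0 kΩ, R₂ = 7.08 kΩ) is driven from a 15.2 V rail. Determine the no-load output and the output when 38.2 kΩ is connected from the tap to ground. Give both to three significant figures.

Unloaded: 4.87 V; loaded: 4.33 V

Open-circuit: V = 15.2 × 7.08/(15.0 + 7.08) = 4.87 V.
With the load, R₂ becomes R₂‖R_L = 5.973 kΩ, so V = 15.2 × 5.973/20.97 = 4.33 V.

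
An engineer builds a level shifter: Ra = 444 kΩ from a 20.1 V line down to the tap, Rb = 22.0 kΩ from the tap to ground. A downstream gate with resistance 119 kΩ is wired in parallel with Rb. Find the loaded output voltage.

The load sits in parallel with Rb: Rb‖R_L = (22.0 × 119) / (22.0 + 119) = 18.57 kΩ.
V_out = 20.1 × 18.57 / (444 + 18.57) = 20.1 × 18.57/462.6 = 0.807 V.
(Unloaded it would have been 0.949 V.)

V_out ≈ 0.807 V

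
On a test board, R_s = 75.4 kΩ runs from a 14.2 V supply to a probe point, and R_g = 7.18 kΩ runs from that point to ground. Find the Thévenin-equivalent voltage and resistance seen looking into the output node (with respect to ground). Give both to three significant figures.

V_th = 1.23 V, R_th = 6.56 kΩ

V_th is the open-circuit tap voltage: 14.2 × 7.18/(75.4 + 7.18) = 1.23 V.
With the supply zeroed, R_s and R_g appear in parallel from the tap: R_th = R_s‖R_g = (75.4 × 7.18)/82.58 = 6.56 kΩ.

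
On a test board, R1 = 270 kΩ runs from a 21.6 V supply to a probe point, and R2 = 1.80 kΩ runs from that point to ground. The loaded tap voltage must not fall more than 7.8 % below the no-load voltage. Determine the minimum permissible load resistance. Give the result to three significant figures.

Output resistance R_th = R1‖R2 = (270 × 1.80)/271.8 = 1.788 kΩ.
The fractional drop is R_th/(R_th + R_L); requiring this ≤ 0.0780 gives R_L ≥ R_th(1/0.0780 − 1) = 1.788 × 11.82 = 21.1 kΩ.

R_L(min) ≈ 21.1 kΩ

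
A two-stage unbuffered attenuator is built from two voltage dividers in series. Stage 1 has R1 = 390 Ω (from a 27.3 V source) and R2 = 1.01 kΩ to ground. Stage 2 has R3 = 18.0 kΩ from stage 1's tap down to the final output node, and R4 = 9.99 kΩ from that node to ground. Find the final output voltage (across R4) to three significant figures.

V_out ≈ 6.96 V

Stage 2 presents R3+R4 = 27990 Ω as a load on stage 1's tap.
Stage 1's lower leg becomes R2‖(R3+R4) = 974.8 Ω, so V_mid = 27.3 × 974.8/1365 = 19.50 V.
Stage 2 is itself unloaded: V_out = V_mid × R4/(R3+R4) = 19.50 × 9990/27990 = 6.96 V.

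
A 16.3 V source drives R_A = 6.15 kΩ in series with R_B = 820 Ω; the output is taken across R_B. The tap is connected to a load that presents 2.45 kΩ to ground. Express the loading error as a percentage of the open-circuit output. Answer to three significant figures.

22.8 %

The divider's output (Thévenin) resistance is R_A‖R_B = 723.5 Ω.
Fractional drop under load = R_th/(R_th + R_L) = 723.5 / (723.5 + 2450) = 0.2280.
So the output falls by 22.8 %.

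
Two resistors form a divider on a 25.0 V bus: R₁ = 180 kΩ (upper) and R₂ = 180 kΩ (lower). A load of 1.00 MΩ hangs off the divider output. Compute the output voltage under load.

V_out ≈ 11.5 V

The load sits in parallel with R₂: R₂‖R_L = (180 × 1000) / (180 + 1000) = 152.5 kΩ.
V_out = 25.0 × 152.5 / (180 + 152.5) = 25.0 × 152.5/332.5 = 11.5 V.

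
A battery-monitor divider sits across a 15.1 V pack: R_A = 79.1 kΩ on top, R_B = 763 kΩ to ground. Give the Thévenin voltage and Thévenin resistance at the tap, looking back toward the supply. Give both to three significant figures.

V_th = 13.7 V, R_th = 71.7 kΩ

V_th is the open-circuit tap voltage: 15.1 × 763/(79.1 + 763) = 13.7 V.
With the supply zeroed, R_A and R_B appear in parallel from the tap: R_th = R_A‖R_B = (79.1 × 763)/842.1 = 71.7 kΩ.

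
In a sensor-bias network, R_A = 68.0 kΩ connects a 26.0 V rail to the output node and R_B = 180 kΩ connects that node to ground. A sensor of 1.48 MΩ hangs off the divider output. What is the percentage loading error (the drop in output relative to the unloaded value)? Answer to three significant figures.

3.23 %

The divider's output (Thévenin) resistance is R_A‖R_B = 49.35 kΩ.
Fractional drop under load = R_th/(R_th + R_L) = 49.35 / (49.35 + 1480) = 0.03227.
So the output falls by 3.23 %.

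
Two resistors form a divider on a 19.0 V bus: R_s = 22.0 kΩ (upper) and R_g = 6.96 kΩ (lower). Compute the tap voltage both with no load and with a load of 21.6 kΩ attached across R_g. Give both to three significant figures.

Unloaded: 4.57 V; loaded: 3.67 V

Open-circuit: V = 19.0 × 6.96/(22.0 + 6.96) = 4.57 V.
With the load, R_g becomes R_g‖R_L = 5.264 kΩ, so V = 19.0 × 5.264/27.26 = 3.67 V.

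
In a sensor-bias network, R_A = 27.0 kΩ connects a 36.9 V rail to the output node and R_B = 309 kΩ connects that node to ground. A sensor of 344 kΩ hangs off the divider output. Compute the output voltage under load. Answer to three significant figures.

V_out ≈ 31.7 V

The load sits in parallel with R_B: R_B‖R_L = (309 × 344) / (309 + 344) = 162.8 kΩ.
V_out = 36.9 × 162.8 / (27.0 + 162.8) = 36.9 × 162.8/189.8 = 31.7 V.
(Unloaded it would have been 33.9 V.)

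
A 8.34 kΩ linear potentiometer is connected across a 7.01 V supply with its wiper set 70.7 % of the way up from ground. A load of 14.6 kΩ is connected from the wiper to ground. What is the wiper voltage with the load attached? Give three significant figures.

V ≈ 4.43 V

The wiper splits the pot into (1−α)R = 2.444 kΩ above and αR = 5.896 kΩ below.
Lower section ‖ load = 4.200 kΩ.
V_wiper = 7.01 × 4.200/(2.444 + 4.200) = 4.43 V.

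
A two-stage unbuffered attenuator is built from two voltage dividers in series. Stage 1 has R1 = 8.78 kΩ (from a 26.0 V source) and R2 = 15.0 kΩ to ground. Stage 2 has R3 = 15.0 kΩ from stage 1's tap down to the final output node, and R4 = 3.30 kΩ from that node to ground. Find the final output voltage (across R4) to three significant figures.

V_out ≈ 2.27 V

Stage 2 presents R3+R4 = 18.30 kΩ as a load on stage 1's tap.
Stage 1's lower leg becomes R2‖(R3+R4) = 8.243 kΩ, so V_mid = 26.0 × 8.243/17.02 = 12.59 V.
Stage 2 is itself unloaded: V_out = V_mid × R4/(R3+R4) = 12.59 × 3.30/18.30 = 2.27 V.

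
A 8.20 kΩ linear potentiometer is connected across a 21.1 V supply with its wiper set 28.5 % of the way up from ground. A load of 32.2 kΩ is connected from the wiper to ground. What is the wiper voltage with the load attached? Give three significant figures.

V ≈ 5.72 V

The wiper splits the pot into (1−α)R = 5.863 kΩ above and αR = 2.337 kΩ below.
Lower section ‖ load = 2.179 kΩ.
V_wiper = 21.1 × 2.179/(5.863 + 2.179) = 5.72 V.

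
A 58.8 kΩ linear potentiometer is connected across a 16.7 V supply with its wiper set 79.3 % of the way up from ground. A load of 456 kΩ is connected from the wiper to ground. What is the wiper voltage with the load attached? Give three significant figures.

The wiper splits the pot into (1−α)R = 12.17 kΩ above and αR = 46.63 kΩ below.
Lower section ‖ load = 42.30 kΩ.
V_wiper = 16.7 × 42.30/(12.17 + 42.30) = 13.0 V.

V ≈ 13.0 V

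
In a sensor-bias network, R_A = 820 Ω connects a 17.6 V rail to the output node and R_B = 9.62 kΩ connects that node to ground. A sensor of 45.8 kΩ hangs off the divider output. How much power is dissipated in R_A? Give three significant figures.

Total resistance from the source is R_A + (R_B‖R_L) = 8770 Ω, so I = 17.6/8770 Ω = 2.007 mA.
P = I²·R_A = (2.007 mA)² × 820 Ω = 3.30 mW.

P ≈ 3.30 mW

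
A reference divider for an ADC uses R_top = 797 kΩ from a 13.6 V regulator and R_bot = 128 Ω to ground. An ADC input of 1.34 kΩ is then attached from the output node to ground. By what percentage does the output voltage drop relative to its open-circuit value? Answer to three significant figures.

The divider's output (Thévenin) resistance is R_top‖R_bot = 128.0 Ω.
Fractional drop under load = R_th/(R_th + R_L) = 128.0 / (128.0 + 1340) = 0.08718.
So the output falls by 8.72 %.

8.72 %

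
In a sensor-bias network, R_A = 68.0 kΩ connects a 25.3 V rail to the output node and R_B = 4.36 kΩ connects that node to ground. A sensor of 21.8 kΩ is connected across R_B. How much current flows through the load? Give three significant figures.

R_B‖R_L = 3.633 kΩ; V_out = 25.3 × 3.633/71.63 = 1.283 V.
I_L = V_out / R_L = 1.283 / 21.8 kΩ = 0.0589 mA.

I_L ≈ 0.0589 mA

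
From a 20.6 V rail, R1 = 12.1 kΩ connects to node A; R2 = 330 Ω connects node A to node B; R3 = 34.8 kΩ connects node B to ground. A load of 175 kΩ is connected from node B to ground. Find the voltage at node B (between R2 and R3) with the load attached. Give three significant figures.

At node B, R3 is in parallel with the load: R3‖R_L = 29030 Ω.
Below node A the resistance is R2 + (R3‖R_L) = 29360 Ω, so V_A = 20.6 × 29360/41460 = 14.59 V.
Then V_B = V_A × (R3‖R_L)/(R2 + R3‖R_L) = 14.59 × 29030/29360 = 14.4 V.

V ≈ 14.4 V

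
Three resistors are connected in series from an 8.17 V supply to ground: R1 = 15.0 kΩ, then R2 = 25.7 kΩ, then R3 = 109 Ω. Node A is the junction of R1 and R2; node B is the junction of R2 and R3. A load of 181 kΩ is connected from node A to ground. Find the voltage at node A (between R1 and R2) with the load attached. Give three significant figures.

Below node A the series string R2+R3 = 25810 Ω sits in parallel with the 181000 Ω load: 22590 Ω.
V_A = 8.17 × 22590/(15000 + 22590) = 4.91 V.

V ≈ 4.91 V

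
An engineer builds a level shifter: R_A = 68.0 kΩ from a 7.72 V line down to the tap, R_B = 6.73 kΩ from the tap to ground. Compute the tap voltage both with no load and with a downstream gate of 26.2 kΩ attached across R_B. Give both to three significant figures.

Unloaded: 0.695 V; loaded: 0.564 V

Open-circuit: V = 7.72 × 6.73/(68.0 + 6.73) = 0.695 V.
With the load, R_B becomes R_B‖R_L = 5.355 kΩ, so V = 7.72 × 5.355/73.35 = 0.564 V.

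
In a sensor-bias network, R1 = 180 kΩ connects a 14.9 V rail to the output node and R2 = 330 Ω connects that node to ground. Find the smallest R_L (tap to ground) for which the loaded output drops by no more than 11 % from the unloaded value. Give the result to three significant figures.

R_L(min) ≈ 2.67 kΩ

Output resistance R_th = R1‖R2 = (180000 × 330)/180300 = 329.4 Ω.
The fractional drop is R_th/(R_th + R_L); requiring this ≤ 0.110 gives R_L ≥ R_th(1/0.110 − 1) = 329.4 × 8.091 = 2.67 kΩ.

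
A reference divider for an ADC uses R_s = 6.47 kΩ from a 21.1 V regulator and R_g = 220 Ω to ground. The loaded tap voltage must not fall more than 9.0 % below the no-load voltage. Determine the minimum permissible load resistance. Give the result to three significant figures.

R_L(min) ≈ 2.15 kΩ

Output resistance R_th = R_s‖R_g = (6470 × 220)/6690 = 212.8 Ω.
The fractional drop is R_th/(R_th + R_L); requiring this ≤ 0.0900 gives R_L ≥ R_th(1/0.0900 − 1) = 212.8 × 10.11 = 2.15 kΩ.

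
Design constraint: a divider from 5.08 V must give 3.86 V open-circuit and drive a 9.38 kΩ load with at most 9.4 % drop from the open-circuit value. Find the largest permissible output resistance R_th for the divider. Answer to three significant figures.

Loading drop = R_th/(R_th + R_L) ≤ 0.0940, so R_th ≤ R_L · ε/(1−ε) = 9.38 kΩ × 0.0940/0.9060 = 973 Ω.

R_th ≤ 973 Ω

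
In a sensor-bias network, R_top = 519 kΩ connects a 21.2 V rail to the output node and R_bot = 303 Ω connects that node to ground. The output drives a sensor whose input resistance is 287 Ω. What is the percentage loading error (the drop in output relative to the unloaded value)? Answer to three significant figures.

The divider's output (Thévenin) resistance is R_top‖R_bot = 302.8 Ω.
Fractional drop under load = R_th/(R_th + R_L) = 302.8 / (302.8 + 287) = 0.5134.
So the output falls by 51.3 %.

51.3 %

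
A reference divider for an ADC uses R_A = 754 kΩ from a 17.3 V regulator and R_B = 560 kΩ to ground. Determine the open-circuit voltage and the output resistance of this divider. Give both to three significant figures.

V_th = 7.37 V, R_th = 321 kΩ

V_th is the open-circuit tap voltage: 17.3 × 560/(754 + 560) = 7.37 V.
With the supply zeroed, R_A and R_B appear in parallel from the tap: R_th = R_A‖R_B = (754 × 560)/1314 = 321 kΩ.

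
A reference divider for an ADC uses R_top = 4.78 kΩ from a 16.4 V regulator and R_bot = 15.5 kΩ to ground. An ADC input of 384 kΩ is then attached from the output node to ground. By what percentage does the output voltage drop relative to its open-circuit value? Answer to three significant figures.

0.942 %

The divider's output (Thévenin) resistance is R_top‖R_bot = 3.653 kΩ.
Fractional drop under load = R_th/(R_th + R_L) = 3.653 / (3.653 + 384) = 0.009424.
So the output falls by 0.942 %.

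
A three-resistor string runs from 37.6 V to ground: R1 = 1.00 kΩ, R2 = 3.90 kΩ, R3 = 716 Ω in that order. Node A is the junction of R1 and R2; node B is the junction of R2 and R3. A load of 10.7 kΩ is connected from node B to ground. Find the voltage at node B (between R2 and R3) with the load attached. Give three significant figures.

At node B, R3 is in parallel with the load: R3‖R_L = 671.1 Ω.
Below node A the resistance is R2 + (R3‖R_L) = 4571 Ω, so V_A = 37.6 × 4571/5571 = 30.85 V.
Then V_B = V_A × (R3‖R_L)/(R2 + R3‖R_L) = 30.85 × 671.1/4571 = 4.53 V.

V ≈ 4.53 V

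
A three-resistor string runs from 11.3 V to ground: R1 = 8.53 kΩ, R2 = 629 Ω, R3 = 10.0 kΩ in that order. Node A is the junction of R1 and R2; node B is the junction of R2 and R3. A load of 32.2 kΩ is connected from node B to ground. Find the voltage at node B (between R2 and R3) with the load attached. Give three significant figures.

At node B, R3 is in parallel with the load: R3‖R_L = 7630 Ω.
Below node A the resistance is R2 + (R3‖R_L) = 8259 Ω, so V_A = 11.3 × 8259/16790 = 5.559 V.
Then V_B = V_A × (R3‖R_L)/(R2 + R3‖R_L) = 5.559 × 7630/8259 = 5.14 V.

V ≈ 5.14 V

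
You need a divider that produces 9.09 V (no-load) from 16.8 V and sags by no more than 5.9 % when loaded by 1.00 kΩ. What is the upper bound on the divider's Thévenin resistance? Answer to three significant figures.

Loading drop = R_th/(R_th + R_L) ≤ 0.0590, so R_th ≤ R_L · ε/(1−ε) = 1.00 kΩ × 0.0590/0.9410 = 62.7 Ω.
(Any R1, R2 with R2/(R1+R2) = 0.541 and R1‖R2 ≤ 62.7 Ω will meet the spec.)

R_th ≤ 62.7 Ω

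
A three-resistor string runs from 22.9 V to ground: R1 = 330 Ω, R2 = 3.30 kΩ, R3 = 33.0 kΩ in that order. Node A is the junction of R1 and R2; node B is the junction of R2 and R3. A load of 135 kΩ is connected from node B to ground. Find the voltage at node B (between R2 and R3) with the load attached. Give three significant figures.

V ≈ 20.1 V

At node B, R3 is in parallel with the load: R3‖R_L = 26520 Ω.
Below node A the resistance is R2 + (R3‖R_L) = 29820 Ω, so V_A = 22.9 × 29820/30150 = 22.65 V.
Then V_B = V_A × (R3‖R_L)/(R2 + R3‖R_L) = 22.65 × 26520/29820 = 20.1 V.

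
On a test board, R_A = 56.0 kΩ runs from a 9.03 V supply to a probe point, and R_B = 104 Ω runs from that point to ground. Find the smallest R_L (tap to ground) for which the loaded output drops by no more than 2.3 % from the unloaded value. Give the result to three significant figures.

R_L(min) ≈ 4.41 kΩ

Output resistance R_th = R_A‖R_B = (56000 × 104)/56100 = 103.8 Ω.
The fractional drop is R_th/(R_th + R_L); requiring this ≤ 0.0230 gives R_L ≥ R_th(1/0.0230 − 1) = 103.8 × 42.48 = 4.41 kΩ.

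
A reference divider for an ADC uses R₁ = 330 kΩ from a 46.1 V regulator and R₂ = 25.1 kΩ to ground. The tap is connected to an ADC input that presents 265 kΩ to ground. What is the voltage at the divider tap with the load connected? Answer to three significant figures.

The load sits in parallel with R₂: R₂‖R_L = (25.1 × 265) / (25.1 + 265) = 22.93 kΩ.
V_out = 46.1 × 22.93 / (330 + 22.93) = 46.1 × 22.93/352.9 = 2.99 V.
(Unloaded it would have been 3.26 V.)

V_out ≈ 2.99 V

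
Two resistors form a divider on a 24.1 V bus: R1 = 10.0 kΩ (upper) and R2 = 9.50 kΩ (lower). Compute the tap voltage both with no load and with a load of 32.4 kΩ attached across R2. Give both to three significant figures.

Unloaded: 11.7 V; loaded: 10.2 V

Open-circuit: V = 24.1 × 9.50/(10.0 + 9.50) = 11.7 V.
With the load, R2 becomes R2‖R_L = 7.346 kΩ, so V = 24.1 × 7.346/17.35 = 10.2 V.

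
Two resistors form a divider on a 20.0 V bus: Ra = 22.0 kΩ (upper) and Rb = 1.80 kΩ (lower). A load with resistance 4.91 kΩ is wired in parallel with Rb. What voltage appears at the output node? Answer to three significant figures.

The load sits in parallel with Rb: Rb‖R_L = (1.80 × 4.91) / (1.80 + 4.91) = 1.317 kΩ.
V_out = 20.0 × 1.317 / (22.0 + 1.317) = 20.0 × 1.317/23.32 = 1.13 V.
(Unloaded it would have been 1.51 V.)

V_out ≈ 1.13 V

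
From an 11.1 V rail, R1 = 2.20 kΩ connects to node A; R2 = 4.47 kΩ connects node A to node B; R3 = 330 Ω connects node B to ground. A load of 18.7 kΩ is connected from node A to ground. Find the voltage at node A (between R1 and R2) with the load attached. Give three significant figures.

V ≈ 7.04 V

Below node A the series string R2+R3 = 4800 Ω sits in parallel with the 18700 Ω load: 3820 Ω.
V_A = 11.1 × 3820/(2200 + 3820) = 7.04 V.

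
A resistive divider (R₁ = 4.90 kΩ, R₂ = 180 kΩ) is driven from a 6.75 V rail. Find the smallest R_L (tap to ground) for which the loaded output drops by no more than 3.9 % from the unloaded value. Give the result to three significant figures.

R_L(min) ≈ 118 kΩ

Output resistance R_th = R₁‖R₂ = (4.90 × 180)/184.9 = 4.770 kΩ.
The fractional drop is R_th/(R_th + R_L); requiring this ≤ 0.0390 gives R_L ≥ R_th(1/0.0390 − 1) = 4.770 × 24.64 = 118 kΩ.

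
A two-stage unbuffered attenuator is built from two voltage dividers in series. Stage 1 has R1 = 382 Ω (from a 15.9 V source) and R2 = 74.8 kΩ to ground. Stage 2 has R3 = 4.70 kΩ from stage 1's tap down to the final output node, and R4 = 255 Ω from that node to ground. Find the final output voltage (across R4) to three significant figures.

V_out ≈ 0.756 V

Stage 2 presents R3+R4 = 4955 Ω as a load on stage 1's tap.
Stage 1's lower leg becomes R2‖(R3+R4) = 4647 Ω, so V_mid = 15.9 × 4647/5029 = 14.69 V.
Stage 2 is itself unloaded: V_out = V_mid × R4/(R3+R4) = 14.69 × 255/4955 = 0.756 V.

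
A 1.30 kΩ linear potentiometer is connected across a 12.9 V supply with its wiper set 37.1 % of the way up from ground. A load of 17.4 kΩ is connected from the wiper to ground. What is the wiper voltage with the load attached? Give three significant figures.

V ≈ 4.70 V

The wiper splits the pot into (1−α)R = 817.7 Ω above and αR = 482.3 Ω below.
Lower section ‖ load = 469.3 Ω.
V_wiper = 12.9 × 469.3/(817.7 + 469.3) = 4.70 V.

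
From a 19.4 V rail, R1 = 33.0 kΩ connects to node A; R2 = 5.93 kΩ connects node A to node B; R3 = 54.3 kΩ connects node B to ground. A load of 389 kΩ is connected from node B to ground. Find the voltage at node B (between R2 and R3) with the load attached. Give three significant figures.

V ≈ 10.7 V

At node B, R3 is in parallel with the load: R3‖R_L = 47.65 kΩ.
Below node A the resistance is R2 + (R3‖R_L) = 53.58 kΩ, so V_A = 19.4 × 53.58/86.58 = 12.01 V.
Then V_B = V_A × (R3‖R_L)/(R2 + R3‖R_L) = 12.01 × 47.65/53.58 = 10.7 V.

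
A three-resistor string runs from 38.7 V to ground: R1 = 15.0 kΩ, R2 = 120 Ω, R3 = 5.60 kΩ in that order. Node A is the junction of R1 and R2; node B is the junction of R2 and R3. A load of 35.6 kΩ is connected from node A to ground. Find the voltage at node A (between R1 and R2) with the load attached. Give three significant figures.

Below node A the series string R2+R3 = 5720 Ω sits in parallel with the 35600 Ω load: 4928 Ω.
V_A = 38.7 × 4928/(15000 + 4928) = 9.57 V.

V ≈ 9.57 V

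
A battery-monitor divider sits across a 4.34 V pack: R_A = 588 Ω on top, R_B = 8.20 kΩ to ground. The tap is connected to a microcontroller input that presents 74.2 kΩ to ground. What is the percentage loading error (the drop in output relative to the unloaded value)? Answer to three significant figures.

0.734 %

The divider's output (Thévenin) resistance is R_A‖R_B = 548.7 Ω.
Fractional drop under load = R_th/(R_th + R_L) = 548.7 / (548.7 + 74200) = 0.007340.
So the output falls by 0.734 %.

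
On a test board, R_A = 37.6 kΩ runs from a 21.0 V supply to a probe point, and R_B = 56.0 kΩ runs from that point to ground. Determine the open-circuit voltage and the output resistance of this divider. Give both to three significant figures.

V_th = 12.6 V, R_th = 22.5 kΩ

V_th is the open-circuit tap voltage: 21.0 × 56.0/(37.6 + 56.0) = 12.6 V.
With the supply zeroed, R_A and R_B appear in parallel from the tap: R_th = R_A‖R_B = (37.6 × 56.0)/93.60 = 22.5 kΩ.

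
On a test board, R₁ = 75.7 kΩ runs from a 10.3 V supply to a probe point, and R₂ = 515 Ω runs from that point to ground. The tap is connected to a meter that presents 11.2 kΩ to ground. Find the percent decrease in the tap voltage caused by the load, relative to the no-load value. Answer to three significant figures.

4.37 %

The divider's output (Thévenin) resistance is R₁‖R₂ = 511.5 Ω.
Fractional drop under load = R_th/(R_th + R_L) = 511.5 / (511.5 + 11200) = 0.04368.
So the output falls by 4.37 %.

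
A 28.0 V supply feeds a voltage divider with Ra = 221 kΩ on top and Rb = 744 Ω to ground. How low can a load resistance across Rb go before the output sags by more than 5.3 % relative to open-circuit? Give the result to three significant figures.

R_L(min) ≈ 13.2 kΩ

Output resistance R_th = Ra‖Rb = (221000 × 744)/221700 = 741.5 Ω.
The fractional drop is R_th/(R_th + R_L); requiring this ≤ 0.0530 gives R_L ≥ R_th(1/0.0530 − 1) = 741.5 × 17.87 = 13.2 kΩ.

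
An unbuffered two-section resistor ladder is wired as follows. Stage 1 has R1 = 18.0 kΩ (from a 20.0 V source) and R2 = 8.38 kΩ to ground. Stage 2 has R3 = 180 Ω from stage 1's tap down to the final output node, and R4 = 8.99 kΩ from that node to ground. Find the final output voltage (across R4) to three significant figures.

Stage 2 presents R3+R4 = 9170 Ω as a load on stage 1's tap.
Stage 1's lower leg becomes R2‖(R3+R4) = 4379 Ω, so V_mid = 20.0 × 4379/22380 = 3.913 V.
Stage 2 is itself unloaded: V_out = V_mid × R4/(R3+R4) = 3.913 × 8990/9170 = 3.84 V.

V_out ≈ 3.84 V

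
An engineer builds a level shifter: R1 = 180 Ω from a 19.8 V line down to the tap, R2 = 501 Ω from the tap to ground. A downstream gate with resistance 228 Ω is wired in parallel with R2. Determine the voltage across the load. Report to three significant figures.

V_out ≈ 9.21 V

The load sits in parallel with R2: R2‖R_L = (501 × 228) / (501 + 228) = 156.7 Ω.
V_out = 19.8 × 156.7 / (180 + 156.7) = 19.8 × 156.7/336.7 = 9.21 V.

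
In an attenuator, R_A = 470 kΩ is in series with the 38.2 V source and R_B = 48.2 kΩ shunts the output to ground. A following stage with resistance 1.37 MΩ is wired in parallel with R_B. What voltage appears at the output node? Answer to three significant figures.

The load sits in parallel with R_B: R_B‖R_L = (48.2 × 1370) / (48.2 + 1370) = 46.56 kΩ.
V_out = 38.2 × 46.56 / (470 + 46.56) = 38.2 × 46.56/516.6 = 3.44 V.

V_out ≈ 3.44 V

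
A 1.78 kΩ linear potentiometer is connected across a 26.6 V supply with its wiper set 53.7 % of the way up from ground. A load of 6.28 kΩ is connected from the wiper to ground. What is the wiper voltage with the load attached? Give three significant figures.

The wiper splits the pot into (1−α)R = 824.1 Ω above and αR = 955.9 Ω below.
Lower section ‖ load = 829.6 Ω.
V_wiper = 26.6 × 829.6/(824.1 + 829.6) = 13.3 V.

V ≈ 13.3 V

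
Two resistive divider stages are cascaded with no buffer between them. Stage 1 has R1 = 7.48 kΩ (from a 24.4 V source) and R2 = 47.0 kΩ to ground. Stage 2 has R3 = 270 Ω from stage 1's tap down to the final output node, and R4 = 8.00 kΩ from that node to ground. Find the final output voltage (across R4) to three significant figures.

Stage 2 presents R3+R4 = 8270 Ω as a load on stage 1's tap.
Stage 1's lower leg becomes R2‖(R3+R4) = 7033 Ω, so V_mid = 24.4 × 7033/14510 = 11.82 V.
Stage 2 is itself unloaded: V_out = V_mid × R4/(R3+R4) = 11.82 × 8000/8270 = 11.4 V.

V_out ≈ 11.4 V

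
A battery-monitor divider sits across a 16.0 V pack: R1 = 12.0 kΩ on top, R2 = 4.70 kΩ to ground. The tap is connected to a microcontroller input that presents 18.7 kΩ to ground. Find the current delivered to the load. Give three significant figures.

I_L ≈ 0.204 mA

R2‖R_L = 3.756 kΩ; V_out = 16.0 × 3.756/15.76 = 3.814 V.
I_L = V_out / R_L = 3.814 / 18.7 kΩ = 0.204 mA.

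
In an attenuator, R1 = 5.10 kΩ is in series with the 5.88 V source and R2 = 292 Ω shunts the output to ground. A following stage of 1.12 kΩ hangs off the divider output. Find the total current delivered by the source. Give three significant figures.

I ≈ 1.10 mA

R2‖R_L = 231.6 Ω, so the source sees R1 + R2‖R_L = 5332 Ω.
I = 5.88 V / 5332 Ω = 1.10 mA.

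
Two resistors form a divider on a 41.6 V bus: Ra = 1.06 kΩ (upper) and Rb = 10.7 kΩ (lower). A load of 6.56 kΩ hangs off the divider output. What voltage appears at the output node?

V_out ≈ 33.0 V

The load sits in parallel with Rb: Rb‖R_L = (10.7 × 6.56) / (10.7 + 6.56) = 4.067 kΩ.
V_out = 41.6 × 4.067 / (1.06 + 4.067) = 41.6 × 4.067/5.127 = 33.0 V.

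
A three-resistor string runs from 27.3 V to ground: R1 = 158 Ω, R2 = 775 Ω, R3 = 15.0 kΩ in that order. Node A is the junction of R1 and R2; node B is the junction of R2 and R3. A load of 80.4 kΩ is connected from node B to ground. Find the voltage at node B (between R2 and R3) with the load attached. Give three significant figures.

V ≈ 25.4 V

At node B, R3 is in parallel with the load: R3‖R_L = 12640 Ω.
Below node A the resistance is R2 + (R3‖R_L) = 13420 Ω, so V_A = 27.3 × 13420/13570 = 26.98 V.
Then V_B = V_A × (R3‖R_L)/(R2 + R3‖R_L) = 26.98 × 12640/13420 = 25.4 V.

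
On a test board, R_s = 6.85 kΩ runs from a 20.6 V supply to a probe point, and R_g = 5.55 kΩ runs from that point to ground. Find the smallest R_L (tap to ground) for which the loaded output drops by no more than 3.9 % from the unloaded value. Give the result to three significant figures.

Output resistance R_th = R_s‖R_g = (6.85 × 5.55)/12.40 = 3.066 kΩ.
The fractional drop is R_th/(R_th + R_L); requiring this ≤ 0.0390 gives R_L ≥ R_th(1/0.0390 − 1) = 3.066 × 24.64 = 75.5 kΩ.

R_L(min) ≈ 75.5 kΩ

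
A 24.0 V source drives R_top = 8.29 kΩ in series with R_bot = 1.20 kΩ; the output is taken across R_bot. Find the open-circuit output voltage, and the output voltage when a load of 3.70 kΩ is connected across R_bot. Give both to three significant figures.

Open-circuit: V = 24.0 × 1.20/(8.29 + 1.20) = 3.03 V.
With the load, R_bot becomes R_bot‖R_L = 0.9061 kΩ, so V = 24.0 × 0.9061/9.196 = 2.36 V.

Unloaded: 3.03 V; loaded: 2.36 V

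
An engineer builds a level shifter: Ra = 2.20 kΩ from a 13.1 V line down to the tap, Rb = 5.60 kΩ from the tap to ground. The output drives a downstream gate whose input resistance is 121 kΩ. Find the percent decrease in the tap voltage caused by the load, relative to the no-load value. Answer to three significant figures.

1.29 %

The divider's output (Thévenin) resistance is Ra‖Rb = 1.579 kΩ.
Fractional drop under load = R_th/(R_th + R_L) = 1.579 / (1.579 + 121) = 0.01289.
So the output falls by 1.29 %.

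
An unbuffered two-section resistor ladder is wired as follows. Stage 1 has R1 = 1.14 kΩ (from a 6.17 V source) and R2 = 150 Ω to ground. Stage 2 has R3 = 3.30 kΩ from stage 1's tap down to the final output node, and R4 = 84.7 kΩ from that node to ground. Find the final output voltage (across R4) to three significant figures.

Stage 2 presents R3+R4 = 88000 Ω as a load on stage 1's tap.
Stage 1's lower leg becomes R2‖(R3+R4) = 149.7 Ω, so V_mid = 6.17 × 149.7/1290 = 0.7164 V.
Stage 2 is itself unloaded: V_out = V_mid × R4/(R3+R4) = 0.7164 × 84700/88000 = 0.689 V.

V_out ≈ 0.689 V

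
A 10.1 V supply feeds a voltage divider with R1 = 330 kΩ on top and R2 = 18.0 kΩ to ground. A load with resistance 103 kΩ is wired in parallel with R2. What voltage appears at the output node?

The load sits in parallel with R2: R2‖R_L = (18.0 × 103) / (18.0 + 103) = 15.32 kΩ.
V_out = 10.1 × 15.32 / (330 + 15.32) = 10.1 × 15.32/345.3 = 0.448 V.

V_out ≈ 0.448 V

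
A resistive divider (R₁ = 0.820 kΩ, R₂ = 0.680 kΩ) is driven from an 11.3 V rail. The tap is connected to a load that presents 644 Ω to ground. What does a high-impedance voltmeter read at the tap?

The load sits in parallel with R₂: R₂‖R_L = (680 × 644) / (680 + 644) = 330.8 Ω.
V_out = 11.3 × 330.8 / (820 + 330.8) = 11.3 × 330.8/1151 = 3.25 V.
(Unloaded it would have been 5.12 V.)

V_out ≈ 3.25 V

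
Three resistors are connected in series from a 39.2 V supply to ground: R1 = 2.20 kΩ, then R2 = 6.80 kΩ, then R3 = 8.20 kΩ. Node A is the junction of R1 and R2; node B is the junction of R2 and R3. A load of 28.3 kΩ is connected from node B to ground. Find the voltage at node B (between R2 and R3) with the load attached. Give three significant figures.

V ≈ 16.2 V

At node B, R3 is in parallel with the load: R3‖R_L = 6.358 kΩ.
Below node A the resistance is R2 + (R3‖R_L) = 13.16 kΩ, so V_A = 39.2 × 13.16/15.36 = 33.58 V.
Then V_B = V_A × (R3‖R_L)/(R2 + R3‖R_L) = 33.58 × 6.358/13.16 = 16.2 V.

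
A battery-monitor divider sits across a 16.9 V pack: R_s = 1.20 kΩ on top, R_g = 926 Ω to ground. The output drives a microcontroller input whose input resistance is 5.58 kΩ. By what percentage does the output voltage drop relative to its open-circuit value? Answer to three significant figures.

8.56 %

The divider's output (Thévenin) resistance is R_s‖R_g = 522.7 Ω.
Fractional drop under load = R_th/(R_th + R_L) = 522.7 / (522.7 + 5580) = 0.08565.
So the output falls by 8.56 %.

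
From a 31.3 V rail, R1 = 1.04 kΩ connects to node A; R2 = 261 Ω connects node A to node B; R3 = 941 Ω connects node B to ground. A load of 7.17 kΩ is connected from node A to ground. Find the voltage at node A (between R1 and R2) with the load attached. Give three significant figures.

V ≈ 15.6 V

Below node A the series string R2+R3 = 1202 Ω sits in parallel with the 7170 Ω load: 1029 Ω.
V_A = 31.3 × 1029/(1040 + 1029) = 15.6 V.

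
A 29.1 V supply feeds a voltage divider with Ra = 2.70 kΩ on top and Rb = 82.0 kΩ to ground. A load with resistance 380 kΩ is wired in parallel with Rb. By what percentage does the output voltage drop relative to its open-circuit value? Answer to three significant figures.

The divider's output (Thévenin) resistance is Ra‖Rb = 2.614 kΩ.
Fractional drop under load = R_th/(R_th + R_L) = 2.614 / (2.614 + 380) = 0.006832.
So the output falls by 0.683 %.

0.683 %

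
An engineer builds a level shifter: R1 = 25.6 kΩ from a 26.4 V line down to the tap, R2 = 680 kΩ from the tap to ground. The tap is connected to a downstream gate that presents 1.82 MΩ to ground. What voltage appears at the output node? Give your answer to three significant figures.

The load sits in parallel with R2: R2‖R_L = (680 × 1820) / (680 + 1820) = 495.0 kΩ.
V_out = 26.4 × 495.0 / (25.6 + 495.0) = 26.4 × 495.0/520.6 = 25.1 V.

V_out ≈ 25.1 V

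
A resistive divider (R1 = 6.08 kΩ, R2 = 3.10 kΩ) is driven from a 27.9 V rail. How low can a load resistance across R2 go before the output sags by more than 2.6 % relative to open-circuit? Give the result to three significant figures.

Output resistance R_th = R1‖R2 = (6.08 × 3.10)/9.180 = 2.053 kΩ.
The fractional drop is R_th/(R_th + R_L); requiring this ≤ 0.0260 gives R_L ≥ R_th(1/0.0260 − 1) = 2.053 × 37.46 = 76.9 kΩ.

R_L(min) ≈ 76.9 kΩ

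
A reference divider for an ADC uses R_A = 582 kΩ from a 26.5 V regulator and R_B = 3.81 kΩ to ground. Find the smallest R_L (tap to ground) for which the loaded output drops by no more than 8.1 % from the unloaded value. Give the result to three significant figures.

R_L(min) ≈ 42.9 kΩ

Output resistance R_th = R_A‖R_B = (582 × 3.81)/585.8 = 3.785 kΩ.
The fractional drop is R_th/(R_th + R_L); requiring this ≤ 0.0810 gives R_L ≥ R_th(1/0.0810 − 1) = 3.785 × 11.35 = 42.9 kΩ.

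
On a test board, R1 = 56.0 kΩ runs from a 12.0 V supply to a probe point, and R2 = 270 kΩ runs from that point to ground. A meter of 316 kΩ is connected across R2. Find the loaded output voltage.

The load sits in parallel with R2: R2‖R_L = (270 × 316) / (270 + 316) = 145.6 kΩ.
V_out = 12.0 × 145.6 / (56.0 + 145.6) = 12.0 × 145.6/201.6 = 8.67 V.
(Unloaded it would have been 9.94 V.)

V_out ≈ 8.67 V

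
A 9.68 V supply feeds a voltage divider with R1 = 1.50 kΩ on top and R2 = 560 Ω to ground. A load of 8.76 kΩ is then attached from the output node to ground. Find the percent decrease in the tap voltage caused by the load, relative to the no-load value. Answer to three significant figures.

The divider's output (Thévenin) resistance is R1‖R2 = 407.8 Ω.
Fractional drop under load = R_th/(R_th + R_L) = 407.8 / (407.8 + 8760) = 0.04448.
So the output falls by 4.45 %.

4.45 %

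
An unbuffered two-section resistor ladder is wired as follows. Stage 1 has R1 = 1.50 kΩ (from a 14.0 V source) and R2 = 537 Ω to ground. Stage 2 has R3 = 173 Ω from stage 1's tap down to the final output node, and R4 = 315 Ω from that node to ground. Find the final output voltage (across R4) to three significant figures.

Stage 2 presents R3+R4 = 488.0 Ω as a load on stage 1's tap.
Stage 1's lower leg becomes R2‖(R3+R4) = 255.7 Ω, so V_mid = 14.0 × 255.7/1756 = 2.039 V.
Stage 2 is itself unloaded: V_out = V_mid × R4/(R3+R4) = 2.039 × 315/488.0 = 1.32 V.

V_out ≈ 1.32 V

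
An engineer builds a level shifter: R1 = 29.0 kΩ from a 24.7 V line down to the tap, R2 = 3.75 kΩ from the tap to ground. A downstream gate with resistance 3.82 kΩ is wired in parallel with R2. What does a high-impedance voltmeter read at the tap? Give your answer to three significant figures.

The load sits in parallel with R2: R2‖R_L = (3.75 × 3.82) / (3.75 + 3.82) = 1.892 kΩ.
V_out = 24.7 × 1.892 / (29.0 + 1.892) = 24.7 × 1.892/30.89 = 1.51 V.

V_out ≈ 1.51 V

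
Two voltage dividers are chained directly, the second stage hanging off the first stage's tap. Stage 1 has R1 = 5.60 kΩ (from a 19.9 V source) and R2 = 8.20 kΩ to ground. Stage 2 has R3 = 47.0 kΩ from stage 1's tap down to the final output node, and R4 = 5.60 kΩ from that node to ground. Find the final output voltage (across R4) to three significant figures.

V_out ≈ 1.18 V

Stage 2 presents R3+R4 = 52.60 kΩ as a load on stage 1's tap.
Stage 1's lower leg becomes R2‖(R3+R4) = 7.094 kΩ, so V_mid = 19.9 × 7.094/12.69 = 11.12 V.
Stage 2 is itself unloaded: V_out = V_mid × R4/(R3+R4) = 11.12 × 5.60/52.60 = 1.18 V.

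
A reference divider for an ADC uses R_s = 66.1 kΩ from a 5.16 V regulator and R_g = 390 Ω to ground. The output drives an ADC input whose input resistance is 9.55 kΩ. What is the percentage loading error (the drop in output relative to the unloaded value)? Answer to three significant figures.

3.90 %

The divider's output (Thévenin) resistance is R_s‖R_g = 387.7 Ω.
Fractional drop under load = R_th/(R_th + R_L) = 387.7 / (387.7 + 9550) = 0.03901.
So the output falls by 3.90 %.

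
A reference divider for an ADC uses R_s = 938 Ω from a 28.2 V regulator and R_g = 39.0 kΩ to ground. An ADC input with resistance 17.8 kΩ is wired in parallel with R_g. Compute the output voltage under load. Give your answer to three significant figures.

The load sits in parallel with R_g: R_g‖R_L = (39000 × 17800) / (39000 + 17800) = 12220 Ω.
V_out = 28.2 × 12220 / (938 + 12220) = 28.2 × 12220/13160 = 26.2 V.
(Unloaded it would have been 27.5 V.)

V_out ≈ 26.2 V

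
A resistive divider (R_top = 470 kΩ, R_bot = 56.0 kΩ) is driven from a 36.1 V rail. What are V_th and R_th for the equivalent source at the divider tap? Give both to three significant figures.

V_th = 3.84 V, R_th = 50.0 kΩ

V_th is the open-circuit tap voltage: 36.1 × 56.0/(470 + 56.0) = 3.84 V.
With the supply zeroed, R_top and R_bot appear in parallel from the tap: R_th = R_top‖R_bot = (470 × 56.0)/526.0 = 50.0 kΩ.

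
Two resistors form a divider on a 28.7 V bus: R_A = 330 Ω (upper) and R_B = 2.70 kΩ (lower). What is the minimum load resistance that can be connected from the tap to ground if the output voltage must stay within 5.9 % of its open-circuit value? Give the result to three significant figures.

R_L(min) ≈ 4.69 kΩ

Output resistance R_th = R_A‖R_B = (330 × 2700)/3030 = 294.1 Ω.
The fractional drop is R_th/(R_th + R_L); requiring this ≤ 0.0590 gives R_L ≥ R_th(1/0.0590 − 1) = 294.1 × 15.95 = 4.69 kΩ.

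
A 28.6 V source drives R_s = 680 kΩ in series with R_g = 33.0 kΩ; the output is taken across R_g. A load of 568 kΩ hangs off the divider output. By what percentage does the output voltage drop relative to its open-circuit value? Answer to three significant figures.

5.25 %

The divider's output (Thévenin) resistance is R_s‖R_g = 31.47 kΩ.
Fractional drop under load = R_th/(R_th + R_L) = 31.47 / (31.47 + 568) = 0.05250.
So the output falls by 5.25 %.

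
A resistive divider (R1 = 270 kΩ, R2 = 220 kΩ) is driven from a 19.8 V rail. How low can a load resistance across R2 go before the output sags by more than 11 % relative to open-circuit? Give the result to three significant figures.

R_L(min) ≈ 981 kΩ

Output resistance R_th = R1‖R2 = (270 × 220)/490.0 = 121.2 kΩ.
The fractional drop is R_th/(R_th + R_L); requiring this ≤ 0.110 gives R_L ≥ R_th(1/0.110 − 1) = 121.2 × 8.091 = 981 kΩ.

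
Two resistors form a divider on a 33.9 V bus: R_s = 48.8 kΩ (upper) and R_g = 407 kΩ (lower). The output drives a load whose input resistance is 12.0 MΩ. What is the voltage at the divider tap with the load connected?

The load sits in parallel with R_g: R_g‖R_L = (407 × 12000) / (407 + 12000) = 393.6 kΩ.
V_out = 33.9 × 393.6 / (48.8 + 393.6) = 33.9 × 393.6/442.4 = 30.2 V.
(Unloaded it would have been 30.3 V.)

V_out ≈ 30.2 V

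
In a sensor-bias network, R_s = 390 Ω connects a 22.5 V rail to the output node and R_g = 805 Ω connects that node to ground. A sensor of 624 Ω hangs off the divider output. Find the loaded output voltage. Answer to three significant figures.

The load sits in parallel with R_g: R_g‖R_L = (805 × 624) / (805 + 624) = 351.5 Ω.
V_out = 22.5 × 351.5 / (390 + 351.5) = 22.5 × 351.5/741.5 = 10.7 V.
(Unloaded it would have been 15.2 V.)

V_out ≈ 10.7 V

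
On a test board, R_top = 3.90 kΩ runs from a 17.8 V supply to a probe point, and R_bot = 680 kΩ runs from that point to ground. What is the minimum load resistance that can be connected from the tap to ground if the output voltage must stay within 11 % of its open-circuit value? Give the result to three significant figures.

Output resistance R_th = R_top‖R_bot = (3.90 × 680)/683.9 = 3.878 kΩ.
The fractional drop is R_th/(R_th + R_L); requiring this ≤ 0.110 gives R_L ≥ R_th(1/0.110 − 1) = 3.878 × 8.091 = 31.4 kΩ.

R_L(min) ≈ 31.4 kΩ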